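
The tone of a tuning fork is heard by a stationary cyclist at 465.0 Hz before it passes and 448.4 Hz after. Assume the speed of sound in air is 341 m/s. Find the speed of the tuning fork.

f₁/f₂ = (v + v_s)/(v − v_s), so v_s = v · (f₁ − f₂)/(f₁ + f₂).
v_s = 341 × (465.0 − 448.4)/(465.0 + 448.4) = 341 × 16.6/913.4 ≈ 6.2 m/s.

6.2 m/s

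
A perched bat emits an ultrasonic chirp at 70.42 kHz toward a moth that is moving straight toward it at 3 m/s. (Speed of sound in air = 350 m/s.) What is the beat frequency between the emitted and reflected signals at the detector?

At the moth (a moving observer), f₁ = f₀ · (v + u)/v = 70.42 × 353/350 ≈ 71.024 kHz.
The reflection then acts as a moving source: f₂ = f₁ · v/(v − u) ≈ 71.638 kHz.
Beat frequency (with f₀ = 70420 Hz): |f₂ − f₀| = 2u·f₀/(v − u) = 2 × 3 × 70420/347 ≈ 1218 Hz.

1218 Hz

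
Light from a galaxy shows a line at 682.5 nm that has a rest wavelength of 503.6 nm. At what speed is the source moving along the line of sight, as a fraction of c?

0.295

λ'/λ₀ = 1.3552 > 1 (redshift), so the source is receding.
λ'/λ₀ = √((1 + β)/(1 − β)) for a receding source ⇒ β = (r² − 1)/(r² + 1) with r = λ'/λ₀.
β = (1.8367 − 1)/(1.8367 + 1) ≈ 0.295.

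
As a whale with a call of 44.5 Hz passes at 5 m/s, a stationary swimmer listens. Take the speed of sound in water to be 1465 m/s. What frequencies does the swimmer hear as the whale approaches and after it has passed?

44.7 Hz approaching; 44.3 Hz receding

Approaching: f₁ = f · v/(v − v_s) = 44.5 × 1465/1460 ≈ 44.7 Hz.
Receding: f₂ = f · v/(v + v_s) = 44.5 × 1465/1470 ≈ 44.3 Hz.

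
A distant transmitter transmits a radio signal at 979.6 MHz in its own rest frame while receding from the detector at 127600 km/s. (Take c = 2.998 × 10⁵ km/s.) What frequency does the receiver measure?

β = v/c = 127600/299800 = 0.4256.
Relativistic Doppler for frequency: f' = f₀ · √((1 − β)/(1 + β)).
f' = 979.6 × √(0.5744/1.4256) = 979.6 × 0.63475 ≈ 621.8 MHz.

621.8 MHz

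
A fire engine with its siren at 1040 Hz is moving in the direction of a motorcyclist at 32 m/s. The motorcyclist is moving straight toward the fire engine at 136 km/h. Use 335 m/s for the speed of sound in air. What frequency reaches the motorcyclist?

136 km/h = 37.78 m/s.
General Doppler shift: f' = f · (v + v_o)/(v − v_s).
f' = 1040 × (335 + 37.78)/(335 − 32) = 1040 × 372.78/303 ≈ 1280 Hz.

1280 Hz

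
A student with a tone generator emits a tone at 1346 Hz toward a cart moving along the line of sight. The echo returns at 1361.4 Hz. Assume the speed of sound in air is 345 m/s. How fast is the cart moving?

Double Doppler shift off a moving reflector: f₂ = f₀ · (v + u)/(v − u) (u > 0 toward emitter).
Rearranging, u = v · (f₂ − f₀)/(f₂ + f₀) = 345 × 15.4/2707.4 ≈ 1.96 m/s.
So the cart is moving at 1.96 m/s toward the emitter.

1.96 m/s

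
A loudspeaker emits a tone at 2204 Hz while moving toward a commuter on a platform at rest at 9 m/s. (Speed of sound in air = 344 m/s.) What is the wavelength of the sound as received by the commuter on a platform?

With the source moving toward a stationary observer, f' = f · v/(v − v_s).
f' = 2204 × 344/(344 − 9) ≈ 2263 Hz.
λ' = v/f' = 344/2263.21 ≈ 15.2 cm.

15.2 cm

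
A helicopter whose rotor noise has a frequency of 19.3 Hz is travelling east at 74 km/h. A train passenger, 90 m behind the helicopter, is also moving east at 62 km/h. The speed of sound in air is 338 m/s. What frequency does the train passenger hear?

74 km/h = 20.56 m/s; 62 km/h = 17.22 m/s.
The train passenger is behind, so the helicopter is moving away from it while the train passenger is moving toward the helicopter.
Both move, so f' = f · (v + v_o)/(v + v_s).
f' = 19.3 × (338 + 17.22)/(338 + 20.56) = 19.3 × 355.22/358.56 ≈ 19.1 Hz.

19.1 Hz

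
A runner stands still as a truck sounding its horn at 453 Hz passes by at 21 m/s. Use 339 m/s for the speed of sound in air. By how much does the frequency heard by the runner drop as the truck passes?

56.3 Hz

Approaching: f₁ = f · v/(v − v_s) = 453 × 339/318 ≈ 482.9 Hz.
Receding: f₂ = f · v/(v + v_s) = 453 × 339/360 ≈ 426.6 Hz.
Drop: f₁ − f₂ = 2f·v·v_s/(v² − v_s²) = 2 × 453 × 339 × 21/(339² − 21²) ≈ 56.3 Hz.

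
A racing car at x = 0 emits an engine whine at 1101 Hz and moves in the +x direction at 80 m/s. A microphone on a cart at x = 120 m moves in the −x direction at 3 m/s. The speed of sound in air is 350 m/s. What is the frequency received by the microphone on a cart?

The observer lies on the +x side, so the source is heading toward the observer and the observer is heading toward the source.
General Doppler shift: f' = f · (v + v_o)/(v − v_s).
f' = 1101 × (350 + 3)/(350 − 80) = 1101 × 353/270 ≈ 1439 Hz.

1439 Hz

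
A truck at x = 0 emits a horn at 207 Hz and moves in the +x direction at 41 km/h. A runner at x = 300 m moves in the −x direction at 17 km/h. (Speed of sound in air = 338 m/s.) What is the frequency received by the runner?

217 Hz

41 km/h = 11.39 m/s; 17 km/h = 4.722 m/s.
The observer lies on the +x side, so the source is heading toward the observer and the observer is heading toward the source.
General Doppler shift: f' = f · (v + v_o)/(v − v_s).
f' = 207 × (338 + 4.722)/(338 − 11.39) = 207 × 342.72/326.61 ≈ 217 Hz.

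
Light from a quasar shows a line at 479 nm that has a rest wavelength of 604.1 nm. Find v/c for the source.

0.228

λ'/λ₀ = 0.7929 < 1 (blueshift), so the source is approaching.
λ'/λ₀ = √((1 − β)/(1 + β)) for an approaching source ⇒ β = (1 − r²)/(1 + r²) with r = λ'/λ₀.
β = (1 − 0.6287)/(1 + 0.6287) ≈ 0.228.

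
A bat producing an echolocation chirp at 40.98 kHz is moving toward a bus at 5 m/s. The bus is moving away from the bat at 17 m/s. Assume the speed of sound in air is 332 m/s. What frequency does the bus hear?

39.5 kHz

General Doppler shift: f' = f · (v − v_o)/(v − v_s).
f' = 40.98 × (332 − 17)/(332 − 5) = 40.98 × 315/327 ≈ 39.5 kHz.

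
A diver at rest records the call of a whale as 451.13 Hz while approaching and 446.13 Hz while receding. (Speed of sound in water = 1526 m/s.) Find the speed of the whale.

8.5 m/s

f₁/f₂ = (v + v_s)/(v − v_s), so v_s = v · (f₁ − f₂)/(f₁ + f₂).
v_s = 1526 × (451.13 − 446.13)/(451.13 + 446.13) = 1526 × 5.00/897.26 ≈ 8.5 m/s.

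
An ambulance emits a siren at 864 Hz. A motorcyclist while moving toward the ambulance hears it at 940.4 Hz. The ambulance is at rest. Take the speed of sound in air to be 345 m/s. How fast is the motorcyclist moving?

f' = f · (v + v_o)/v ⇒ v_o = v · |f'/f − 1|.
v_o = 345 × |940.4/864 − 1| = 345 × 0.08843 ≈ 31 m/s.

31 m/s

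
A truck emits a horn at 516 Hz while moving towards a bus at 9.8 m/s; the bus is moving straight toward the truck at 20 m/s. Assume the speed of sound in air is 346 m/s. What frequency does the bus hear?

562 Hz

With source approaching and observer approaching, f' = f · (v + v_o)/(v − v_s).
f' = 516 × (346 + 20)/(346 − 9.8) = 516 × 366/336.2 ≈ 562 Hz.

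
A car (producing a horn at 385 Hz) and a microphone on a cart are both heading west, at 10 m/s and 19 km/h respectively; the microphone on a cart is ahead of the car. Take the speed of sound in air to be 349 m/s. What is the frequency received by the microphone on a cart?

390 Hz

19 km/h = 5.278 m/s.
The microphone on a cart is ahead, so the car is moving toward it while the microphone on a cart is moving away from the car.
Both move, so f' = f · (v − v_o)/(v − v_s).
f' = 385 × (349 − 5.278)/(349 − 10) = 385 × 343.72/339 ≈ 390 Hz.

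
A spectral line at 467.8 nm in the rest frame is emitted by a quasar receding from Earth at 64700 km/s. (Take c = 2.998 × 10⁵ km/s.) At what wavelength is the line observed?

β = v/c = 64700/299800 = 0.2158.
Relativistic Doppler for wavelength: λ' = λ₀ · √((1 + β)/(1 − β)).
λ' = 467.8 × √(1.2158/0.7842) = 467.8 × 1.24515 ≈ 582.5 nm.

582.5 nm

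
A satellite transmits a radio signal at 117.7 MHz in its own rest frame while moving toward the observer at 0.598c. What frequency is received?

234.7 MHz

Relativistic Doppler for frequency: f' = f₀ · √((1 + β)/(1 − β)).
f' = 117.7 × √(1.5980/0.4020) = 117.7 × 1.99377 ≈ 234.7 MHz.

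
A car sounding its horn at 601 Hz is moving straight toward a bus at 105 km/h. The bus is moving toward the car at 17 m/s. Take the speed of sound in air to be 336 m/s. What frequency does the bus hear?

105 km/h = 29.17 m/s.
With source approaching and observer approaching, f' = f · (v + v_o)/(v − v_s).
f' = 601 × (336 + 17)/(336 − 29.17) = 601 × 353/306.83 ≈ 691 Hz.

691 Hz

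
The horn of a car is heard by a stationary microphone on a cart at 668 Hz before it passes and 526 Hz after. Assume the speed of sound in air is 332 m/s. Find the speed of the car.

f₁/f₂ = (v + v_s)/(v − v_s), so v_s = v · (f₁ − f₂)/(f₁ + f₂).
v_s = 332 × (668 − 526)/(668 + 526) = 332 × 142/1194 ≈ 39 m/s.

39 m/s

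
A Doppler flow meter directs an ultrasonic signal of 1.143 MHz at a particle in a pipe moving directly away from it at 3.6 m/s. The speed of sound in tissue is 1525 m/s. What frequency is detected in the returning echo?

At the particle in a pipe (a moving observer), f₁ = f₀ · (v − u)/v = 1.143 × 1521.4/1525 ≈ 1.1403 MHz.
The reflection then acts as a moving source: f₂ = f₁ · v/(v + u) ≈ 1.1376 MHz.
Equivalently f₂ = f₀ · (v − u)/(v + u).

1.1376 MHz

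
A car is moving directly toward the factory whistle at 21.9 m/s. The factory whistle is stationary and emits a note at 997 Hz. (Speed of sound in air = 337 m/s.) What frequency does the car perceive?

1062 Hz

Moving observer, stationary source: f' = f · (v + v_o)/v.
f' = 997 × (337 + 21.9)/337 = 997 × 358.9/337 ≈ 1062 Hz.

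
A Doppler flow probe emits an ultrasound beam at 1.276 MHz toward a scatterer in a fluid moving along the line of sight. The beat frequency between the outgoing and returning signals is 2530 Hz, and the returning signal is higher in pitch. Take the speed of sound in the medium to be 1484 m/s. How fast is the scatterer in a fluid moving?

1.47 m/s

Double Doppler shift off a moving reflector: f₂ = f₀ · (v + u)/(v − u) (u > 0 toward emitter).
Returning signal is higher, so f₂ = f₀ + Δf = 1276000 + 2530 = 1278530 Hz.
Rearranging, u = v · (f₂ − f₀)/(f₂ + f₀) = 1484 × 2530/2554530 ≈ 1.47 m/s.
So the scatterer in a fluid is moving at 1.47 m/s toward the emitter.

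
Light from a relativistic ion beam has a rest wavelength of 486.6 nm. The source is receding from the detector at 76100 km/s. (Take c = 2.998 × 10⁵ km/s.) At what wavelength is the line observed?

β = v/c = 76100/299800 = 0.2538.
Relativistic Doppler for wavelength: λ' = λ₀ · √((1 + β)/(1 − β)).
λ' = 486.6 × √(1.2538/0.7462) = 486.6 × 1.29629 ≈ 630.8 nm.

630.8 nm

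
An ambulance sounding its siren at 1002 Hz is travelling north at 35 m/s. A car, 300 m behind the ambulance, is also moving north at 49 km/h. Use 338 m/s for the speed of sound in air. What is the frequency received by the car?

49 km/h = 13.61 m/s.
The car is behind, so the ambulance is moving away from it while the car is moving toward the ambulance.
Both move, so f' = f · (v + v_o)/(v + v_s).
f' = 1002 × (338 + 13.61)/(338 + 35) = 1002 × 351.61/373 ≈ 945 Hz.

945 Hz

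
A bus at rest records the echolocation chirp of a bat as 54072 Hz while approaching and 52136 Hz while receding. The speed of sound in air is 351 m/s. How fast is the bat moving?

f₁/f₂ = (v + v_s)/(v − v_s), so v_s = v · (f₁ − f₂)/(f₁ + f₂).
v_s = 351 × (54072 − 52136)/(54072 + 52136) = 351 × 1936/106208 ≈ 6.4 m/s.

6.4 m/s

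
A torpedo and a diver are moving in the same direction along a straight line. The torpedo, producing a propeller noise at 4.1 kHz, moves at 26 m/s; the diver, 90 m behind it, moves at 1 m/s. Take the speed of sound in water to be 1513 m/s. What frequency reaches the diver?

4.03 kHz

The diver is behind, so the torpedo is moving away from it while the diver is moving toward the torpedo.
Both move, so f' = f · (v + v_o)/(v + v_s).
f' = 4.1 × (1513 + 1)/(1513 + 26) = 4.1 × 1514/1539 ≈ 4.03 kHz.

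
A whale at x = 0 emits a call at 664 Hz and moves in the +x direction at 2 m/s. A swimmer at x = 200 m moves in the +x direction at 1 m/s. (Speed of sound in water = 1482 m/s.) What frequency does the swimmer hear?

664 Hz

The observer lies on the +x side, so the source is heading toward the observer and the observer is heading away from the source.
With source approaching and observer receding, f' = f · (v − v_o)/(v − v_s).
f' = 664 × (1482 − 1)/(1482 − 2) = 664 × 1481/1480 ≈ 664 Hz.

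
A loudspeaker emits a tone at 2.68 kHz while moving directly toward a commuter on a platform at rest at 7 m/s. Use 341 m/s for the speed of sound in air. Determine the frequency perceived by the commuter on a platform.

2.74 kHz

Moving source, stationary observer: f' = f · v/(v − v_s) since the source is approaching.
f' = 2.68 × 341/(341 − 7) = 2.68 × 341/334 ≈ 2.74 kHz.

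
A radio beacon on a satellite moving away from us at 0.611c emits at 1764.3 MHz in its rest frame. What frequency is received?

Relativistic Doppler for frequency: f' = f₀ · √((1 − β)/(1 + β)).
f' = 1764.3 × √(0.3890/1.6110) = 1764.3 × 0.49139 ≈ 867.0 MHz.

867.0 MHz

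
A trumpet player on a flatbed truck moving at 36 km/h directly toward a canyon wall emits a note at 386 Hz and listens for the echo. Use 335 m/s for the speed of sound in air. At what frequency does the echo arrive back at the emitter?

410 Hz

36 km/h = 10 m/s.
The canyon wall receives the sound from a moving source: f₁ = f₀ · v/(v − v_e) = 386 × 335/325 ≈ 398 Hz.
On the return leg the trumpet player on a flatbed truck is a moving observer: f₂ = f₁ · (v + v_e)/v = 398 × 345/335 ≈ 410 Hz.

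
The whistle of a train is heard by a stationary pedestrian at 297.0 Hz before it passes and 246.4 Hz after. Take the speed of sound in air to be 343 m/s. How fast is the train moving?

f₁/f₂ = (v + v_s)/(v − v_s), so v_s = v · (f₁ − f₂)/(f₁ + f₂).
v_s = 343 × (297.0 − 246.4)/(297.0 + 246.4) = 343 × 50.6/543.4 ≈ 32 m/s.

32 m/s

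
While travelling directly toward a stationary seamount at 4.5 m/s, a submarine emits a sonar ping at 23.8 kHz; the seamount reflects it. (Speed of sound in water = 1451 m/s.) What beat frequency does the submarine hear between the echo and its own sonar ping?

The seamount receives the sound from a moving source: f₁ = f₀ · v/(v − v_e) = 23.8 × 1451/1446.5 ≈ 23.8740 kHz.
On the return leg the submarine is a moving observer: f₂ = f₁ · (v + v_e)/v = 23.8740 × 1455.5/1451 ≈ 23.9481 kHz.
Equivalently f₂ = f₀ · (v + v_e)/(v − v_e).
Beat against the emitted tone (with f₀ = 23800 Hz): |f₂ − f₀| = 2v_e·f₀/(v − v_e) = 2 × 4.5 × 23800/1446.5 ≈ 148 Hz.

148 Hz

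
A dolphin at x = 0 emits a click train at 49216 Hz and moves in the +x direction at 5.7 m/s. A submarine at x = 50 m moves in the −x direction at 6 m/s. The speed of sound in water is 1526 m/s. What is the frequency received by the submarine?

49595 Hz

The observer lies on the +x side, so the source is heading toward the observer and the observer is heading toward the source.
General Doppler shift: f' = f · (v + v_o)/(v − v_s).
f' = 49216 × (1526 + 6)/(1526 − 5.7) = 49216 × 1532/1520.3 ≈ 49595 Hz.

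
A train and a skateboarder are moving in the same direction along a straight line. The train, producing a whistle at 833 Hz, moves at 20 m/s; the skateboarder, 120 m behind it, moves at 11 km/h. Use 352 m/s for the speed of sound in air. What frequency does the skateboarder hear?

795 Hz

11 km/h = 3.056 m/s.
The skateboarder is behind, so the train is moving away from it while the skateboarder is moving toward the train.
General Doppler shift: f' = f · (v + v_o)/(v + v_s).
f' = 833 × (352 + 3.056)/(352 + 20) = 833 × 355.06/372 ≈ 795 Hz.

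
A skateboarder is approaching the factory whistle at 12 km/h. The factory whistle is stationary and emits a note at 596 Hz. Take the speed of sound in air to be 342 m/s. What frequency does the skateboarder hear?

602 Hz

12 km/h = 3.333 m/s.
Only the observer moves, toward the source, so f' = f · (v + v_o)/v.
f' = 596 × (342 + 3.333)/342 = 596 × 345.33/342 ≈ 602 Hz.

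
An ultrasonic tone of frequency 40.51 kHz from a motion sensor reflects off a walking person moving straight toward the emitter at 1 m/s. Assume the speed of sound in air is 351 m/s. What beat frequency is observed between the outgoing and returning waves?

The walking person first receives the wave as a moving observer: f₁ = f₀ · (v + u)/v = 40.51 × (351 + 1)/351 ≈ 40.625 kHz.
On reflection it acts as a source moving toward the stationary detector: f₂ = f₁ · v/(v − u) = 40.625 × 351/350 ≈ 40.741 kHz.
Equivalently f₂ = f₀ · (v + u)/(v − u).
Beat frequency (with f₀ = 40510 Hz): |f₂ − f₀| = 2u·f₀/(v − u) = 2 × 1 × 40510/350 ≈ 231 Hz.

231 Hz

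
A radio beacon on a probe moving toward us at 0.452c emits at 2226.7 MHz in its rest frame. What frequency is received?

Relativistic Doppler for frequency: f' = f₀ · √((1 + β)/(1 − β)).
f' = 2226.7 × √(1.4520/0.5480) = 2226.7 × 1.62777 ≈ 3624.6 MHz.

3624.6 MHz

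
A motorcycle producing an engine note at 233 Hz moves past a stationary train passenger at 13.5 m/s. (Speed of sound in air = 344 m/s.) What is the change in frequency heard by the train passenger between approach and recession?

Approaching: f₁ = f · v/(v − v_s) = 233 × 344/330.5 ≈ 242.5 Hz.
Receding: f₂ = f · v/(v + v_s) = 233 × 344/357.5 ≈ 224.2 Hz.
Drop: f₁ − f₂ = 2f·v·v_s/(v² − v_s²) = 2 × 233 × 344 × 13.5/(344² − 13.5²) ≈ 18.3 Hz.

18.3 Hz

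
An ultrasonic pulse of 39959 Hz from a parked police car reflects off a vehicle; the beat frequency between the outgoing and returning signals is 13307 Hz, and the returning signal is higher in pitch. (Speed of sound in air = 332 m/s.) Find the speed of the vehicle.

47 m/s

Double Doppler shift off a moving reflector: f₂ = f₀ · (v + u)/(v − u) (u > 0 toward emitter).
Returning signal is higher, so f₂ = f₀ + Δf = 39959 + 13307 = 53266 Hz.
Rearranging, u = v · (f₂ − f₀)/(f₂ + f₀) = 332 × 13307/93225 ≈ 47 m/s.
So the vehicle is moving at 47 m/s toward the emitter.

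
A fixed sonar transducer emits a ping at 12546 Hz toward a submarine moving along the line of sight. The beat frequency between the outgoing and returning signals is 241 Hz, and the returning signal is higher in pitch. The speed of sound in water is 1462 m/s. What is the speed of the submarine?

Double Doppler shift off a moving reflector: f₂ = f₀ · (v + u)/(v − u) (u > 0 toward emitter).
Returning signal is higher, so f₂ = f₀ + Δf = 12546 + 241 = 12787 Hz.
Rearranging, u = v · (f₂ − f₀)/(f₂ + f₀) = 1462 × 241/25333 ≈ 13.9 m/s.
So the submarine is moving at 13.9 m/s toward the emitter.

13.9 m/s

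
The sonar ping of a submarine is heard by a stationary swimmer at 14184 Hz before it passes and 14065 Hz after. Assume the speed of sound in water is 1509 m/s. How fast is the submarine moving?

6.4 m/s

f₁/f₂ = (v + v_s)/(v − v_s), so v_s = v · (f₁ − f₂)/(f₁ + f₂).
v_s = 1509 × (14184 − 14065)/(14184 + 14065) = 1509 × 119/28249 ≈ 6.4 m/s.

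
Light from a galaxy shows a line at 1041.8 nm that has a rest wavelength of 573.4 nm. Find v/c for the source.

0.535c

λ'/λ₀ = 1.8169 > 1 (redshift), so the source is receding.
λ'/λ₀ = √((1 + β)/(1 − β)) for a receding source ⇒ β = (r² − 1)/(r² + 1) with r = λ'/λ₀.
β = (3.3011 − 1)/(3.3011 + 1) ≈ 0.535.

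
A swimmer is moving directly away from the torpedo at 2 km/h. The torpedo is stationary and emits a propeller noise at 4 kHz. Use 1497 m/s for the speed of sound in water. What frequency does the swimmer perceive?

4.00 kHz

2 km/h = 0.5556 m/s.
Only the observer moves, away from the source, so f' = f · (v − v_o)/v.
f' = 4 × (1497 − 0.5556)/1497 = 4 × 1496.4/1497 ≈ 4.00 kHz.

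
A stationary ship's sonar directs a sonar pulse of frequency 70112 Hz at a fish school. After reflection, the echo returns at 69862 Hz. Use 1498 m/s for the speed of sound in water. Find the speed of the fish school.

2.68 m/s

Double Doppler shift off a moving reflector: f₂ = f₀ · (v + u)/(v − u) (u > 0 toward emitter).
Rearranging, u = v · (f₂ − f₀)/(f₂ + f₀) = 1498 × -250/139974 ≈ -2.68 m/s.
So the fish school is moving at 2.68 m/s away from the emitter.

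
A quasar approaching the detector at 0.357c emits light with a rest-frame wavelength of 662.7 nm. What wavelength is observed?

456.2 nm

Relativistic Doppler for wavelength: λ' = λ₀ · √((1 − β)/(1 + β)).
λ' = 662.7 × √(0.6430/1.3570) = 662.7 × 0.68836 ≈ 456.2 nm.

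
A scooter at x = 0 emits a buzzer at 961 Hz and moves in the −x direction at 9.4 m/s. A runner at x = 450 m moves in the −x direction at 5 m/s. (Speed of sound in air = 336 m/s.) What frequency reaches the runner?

The observer lies on the +x side, so the source is heading away from the observer and the observer is heading toward the source.
Both move, so f' = f · (v + v_o)/(v + v_s).
f' = 961 × (336 + 5)/(336 + 9.4) = 961 × 341/345.4 ≈ 949 Hz.

949 Hz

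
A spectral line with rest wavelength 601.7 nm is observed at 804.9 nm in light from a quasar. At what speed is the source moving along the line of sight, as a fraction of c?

λ'/λ₀ = 1.3377 > 1 (redshift), so the source is receding.
λ'/λ₀ = √((1 + β)/(1 − β)) for a receding source ⇒ β = (r² − 1)/(r² + 1) with r = λ'/λ₀.
β = (1.7895 − 1)/(1.7895 + 1) ≈ 0.283.

0.283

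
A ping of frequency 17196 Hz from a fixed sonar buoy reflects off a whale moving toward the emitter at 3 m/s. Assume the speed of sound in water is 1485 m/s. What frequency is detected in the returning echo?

17266 Hz

At the whale (a moving observer), f₁ = f₀ · (v + u)/v = 17196 × 1488/1485 ≈ 17231 Hz.
The reflection then acts as a moving source: f₂ = f₁ · v/(v − u) ≈ 17266 Hz.
Equivalently f₂ = f₀ · (v + u)/(v − u).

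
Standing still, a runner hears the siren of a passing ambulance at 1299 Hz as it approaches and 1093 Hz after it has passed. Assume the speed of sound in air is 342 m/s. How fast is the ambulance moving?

29 m/s

f₁/f₂ = (v + v_s)/(v − v_s), so v_s = v · (f₁ − f₂)/(f₁ + f₂).
v_s = 342 × (1299 − 1093)/(1299 + 1093) = 342 × 206/2392 ≈ 29 m/s.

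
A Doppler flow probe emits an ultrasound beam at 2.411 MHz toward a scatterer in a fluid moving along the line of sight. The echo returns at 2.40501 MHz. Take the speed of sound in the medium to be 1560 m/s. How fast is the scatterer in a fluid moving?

Double Doppler shift off a moving reflector: f₂ = f₀ · (v + u)/(v − u) (u > 0 toward emitter).
Rearranging, u = v · (f₂ − f₀)/(f₂ + f₀) = 1560 × -0.00599/4.81601 ≈ -1.94 m/s.
So the scatterer in a fluid is moving at 1.94 m/s away from the emitter.

1.94 m/s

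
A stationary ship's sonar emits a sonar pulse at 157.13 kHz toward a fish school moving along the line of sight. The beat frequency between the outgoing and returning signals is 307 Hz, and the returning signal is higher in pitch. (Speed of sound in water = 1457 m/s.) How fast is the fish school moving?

Double Doppler shift off a moving reflector: f₂ = f₀ · (v + u)/(v − u) (u > 0 toward emitter).
Returning signal is higher, so f₂ = f₀ + Δf = 157130 + 307 = 157437 Hz.
Rearranging, u = v · (f₂ − f₀)/(f₂ + f₀) = 1457 × 307/314567 ≈ 1.42 m/s.
So the fish school is moving at 1.42 m/s toward the emitter.

1.42 m/s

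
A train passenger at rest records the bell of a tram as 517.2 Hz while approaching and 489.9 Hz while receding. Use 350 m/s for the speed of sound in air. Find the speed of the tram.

9.5 m/s

f₁/f₂ = (v + v_s)/(v − v_s), so v_s = v · (f₁ − f₂)/(f₁ + f₂).
v_s = 350 × (517.2 − 489.9)/(517.2 + 489.9) = 350 × 27.3/1007.1 ≈ 9.5 m/s.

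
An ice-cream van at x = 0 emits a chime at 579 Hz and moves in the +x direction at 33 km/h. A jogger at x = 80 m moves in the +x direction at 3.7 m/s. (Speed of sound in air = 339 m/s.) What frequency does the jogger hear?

33 km/h = 9.167 m/s.
The observer lies on the +x side, so the source is heading toward the observer and the observer is heading away from the source.
With source approaching and observer receding, f' = f · (v − v_o)/(v − v_s).
f' = 579 × (339 − 3.7)/(339 − 9.167) = 579 × 335.3/329.83 ≈ 589 Hz.

589 Hz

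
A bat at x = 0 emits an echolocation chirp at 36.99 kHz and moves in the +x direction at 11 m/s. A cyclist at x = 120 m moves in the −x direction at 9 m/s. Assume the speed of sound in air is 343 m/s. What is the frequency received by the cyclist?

39.2 kHz

The observer lies on the +x side, so the source is heading toward the observer and the observer is heading toward the source.
With source approaching and observer approaching, f' = f · (v + v_o)/(v − v_s).
f' = 36.99 × (343 + 9)/(343 − 11) = 36.99 × 352/332 ≈ 39.2 kHz.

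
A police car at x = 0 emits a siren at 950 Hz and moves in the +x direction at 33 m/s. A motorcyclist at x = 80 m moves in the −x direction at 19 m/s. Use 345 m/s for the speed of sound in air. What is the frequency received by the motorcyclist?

1108 Hz

The observer lies on the +x side, so the source is heading toward the observer and the observer is heading toward the source.
General Doppler shift: f' = f · (v + v_o)/(v − v_s).
f' = 950 × (345 + 19)/(345 − 33) = 950 × 364/312 ≈ 1108 Hz.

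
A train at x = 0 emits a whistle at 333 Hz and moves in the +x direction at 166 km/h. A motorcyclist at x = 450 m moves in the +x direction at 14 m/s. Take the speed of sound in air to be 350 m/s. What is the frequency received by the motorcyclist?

166 km/h = 46.11 m/s.
The observer lies on the +x side, so the source is heading toward the observer and the observer is heading away from the source.
General Doppler shift: f' = f · (v − v_o)/(v − v_s).
f' = 333 × (350 − 14)/(350 − 46.11) = 333 × 336/303.89 ≈ 368 Hz.

368 Hz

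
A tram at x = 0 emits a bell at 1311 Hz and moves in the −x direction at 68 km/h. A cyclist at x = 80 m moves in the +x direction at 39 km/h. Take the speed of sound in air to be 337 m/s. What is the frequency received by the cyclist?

1202 Hz

68 km/h = 18.89 m/s; 39 km/h = 10.83 m/s.
The observer lies on the +x side, so the source is heading away from the observer and the observer is heading away from the source.
General Doppler shift: f' = f · (v − v_o)/(v + v_s).
f' = 1311 × (337 − 10.83)/(337 + 18.89) = 1311 × 326.17/355.89 ≈ 1202 Hz.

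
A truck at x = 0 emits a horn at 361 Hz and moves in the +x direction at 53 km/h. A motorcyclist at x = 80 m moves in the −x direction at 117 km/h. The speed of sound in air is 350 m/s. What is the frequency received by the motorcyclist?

412 Hz

53 km/h = 14.72 m/s; 117 km/h = 32.5 m/s.
The observer lies on the +x side, so the source is heading toward the observer and the observer is heading toward the source.
General Doppler shift: f' = f · (v + v_o)/(v − v_s).
f' = 361 × (350 + 32.5)/(350 − 14.72) = 361 × 382.5/335.28 ≈ 412 Hz.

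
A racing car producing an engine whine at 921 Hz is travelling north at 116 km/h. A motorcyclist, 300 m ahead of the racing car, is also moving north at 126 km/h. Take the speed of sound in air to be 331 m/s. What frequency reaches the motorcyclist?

912 Hz

116 km/h = 32.22 m/s; 126 km/h = 35 m/s.
The motorcyclist is ahead, so the racing car is moving toward it while the motorcyclist is moving away from the racing car.
General Doppler shift: f' = f · (v − v_o)/(v − v_s).
f' = 921 × (331 − 35)/(331 − 32.22) = 921 × 296/298.78 ≈ 912 Hz.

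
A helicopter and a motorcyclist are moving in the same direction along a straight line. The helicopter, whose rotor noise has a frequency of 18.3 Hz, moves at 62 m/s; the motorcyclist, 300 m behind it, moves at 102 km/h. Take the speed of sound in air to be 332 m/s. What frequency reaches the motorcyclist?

102 km/h = 28.33 m/s.
The motorcyclist is behind, so the helicopter is moving away from it while the motorcyclist is moving toward the helicopter.
Both move, so f' = f · (v + v_o)/(v + v_s).
f' = 18.3 × (332 + 28.33)/(332 + 62) = 18.3 × 360.33/394 ≈ 16.7 Hz.

16.7 Hz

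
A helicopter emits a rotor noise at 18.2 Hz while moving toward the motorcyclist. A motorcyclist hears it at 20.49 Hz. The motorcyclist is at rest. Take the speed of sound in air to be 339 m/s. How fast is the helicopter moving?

38 m/s

f' = f · v/(v − v_s) ⇒ v_s = v · |1 − f/f'|.
v_s = 339 × |1 − 18.2/20.49| = 339 × 0.1118 ≈ 38 m/s.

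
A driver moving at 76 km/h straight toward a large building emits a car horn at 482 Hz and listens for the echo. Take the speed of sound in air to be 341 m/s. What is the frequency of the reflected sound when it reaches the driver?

76 km/h = 21.11 m/s.
The large building receives the sound from a moving source: f₁ = f₀ · v/(v − v_e) = 482 × 341/319.89 ≈ 514 Hz.
On the return leg the driver is a moving observer: f₂ = f₁ · (v + v_e)/v = 514 × 362.11/341 ≈ 546 Hz.
Equivalently f₂ = f₀ · (v + v_e)/(v − v_e).

546 Hz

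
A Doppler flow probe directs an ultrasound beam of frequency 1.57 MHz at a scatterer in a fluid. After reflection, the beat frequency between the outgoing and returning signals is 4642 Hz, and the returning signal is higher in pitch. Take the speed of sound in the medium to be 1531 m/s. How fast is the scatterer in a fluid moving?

Double Doppler shift off a moving reflector: f₂ = f₀ · (v + u)/(v − u) (u > 0 toward emitter).
Returning signal is higher, so f₂ = f₀ + Δf = 1570000 + 4642 = 1574642 Hz.
Rearranging, u = v · (f₂ − f₀)/(f₂ + f₀) = 1531 × 4642/3144642 ≈ 2.26 m/s.
So the scatterer in a fluid is moving at 2.26 m/s toward the emitter.

2.26 m/s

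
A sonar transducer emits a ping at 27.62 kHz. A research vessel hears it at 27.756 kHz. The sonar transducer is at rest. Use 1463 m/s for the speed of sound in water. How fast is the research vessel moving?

7.2 m/s

f' > f, so the research vessel is approaching.
f' = f · (v + v_o)/v ⇒ v_o = v · |f'/f − 1|.
v_o = 1463 × |27.756/27.62 − 1| = 1463 × 0.004924 ≈ 7.2 m/s.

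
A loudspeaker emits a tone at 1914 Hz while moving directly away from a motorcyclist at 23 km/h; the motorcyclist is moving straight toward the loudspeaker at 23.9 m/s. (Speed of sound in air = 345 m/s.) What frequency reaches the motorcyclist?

23 km/h = 6.389 m/s.
General Doppler shift: f' = f · (v + v_o)/(v + v_s).
f' = 1914 × (345 + 23.9)/(345 + 6.389) = 1914 × 368.9/351.39 ≈ 2009 Hz.

2009 Hz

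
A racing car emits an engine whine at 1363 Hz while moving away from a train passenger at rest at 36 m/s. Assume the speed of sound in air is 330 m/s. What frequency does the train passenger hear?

With the source moving away from a stationary observer, f' = f · v/(v + v_s).
f' = 1363 × 330/(330 + 36) = 1363 × 330/366 ≈ 1229 Hz.

1229 Hz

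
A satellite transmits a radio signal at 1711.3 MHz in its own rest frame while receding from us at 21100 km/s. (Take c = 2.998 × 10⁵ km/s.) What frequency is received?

1594.8 MHz

β = v/c = 21100/299800 = 0.0704.
Relativistic Doppler for frequency: f' = f₀ · √((1 − β)/(1 + β)).
f' = 1711.3 × √(0.9296/1.0704) = 1711.3 × 0.93193 ≈ 1594.8 MHz.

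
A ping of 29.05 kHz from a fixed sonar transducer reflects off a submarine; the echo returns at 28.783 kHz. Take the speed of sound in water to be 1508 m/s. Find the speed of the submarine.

Double Doppler shift off a moving reflector: f₂ = f₀ · (v + u)/(v − u) (u > 0 toward emitter).
Rearranging, u = v · (f₂ − f₀)/(f₂ + f₀) = 1508 × -0.267/57.833 ≈ -7.0 m/s.
So the submarine is moving at 7.0 m/s away from the emitter.

7.0 m/s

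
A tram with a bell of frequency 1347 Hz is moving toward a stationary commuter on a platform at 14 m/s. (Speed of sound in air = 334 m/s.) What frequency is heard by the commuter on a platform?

1406 Hz

Moving source, stationary observer: f' = f · v/(v − v_s) since the source is approaching.
f' = 1347 × 334/(334 − 14) = 1347 × 334/320 ≈ 1406 Hz.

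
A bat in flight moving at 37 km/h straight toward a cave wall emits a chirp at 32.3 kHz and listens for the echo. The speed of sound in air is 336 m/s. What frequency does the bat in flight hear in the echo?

34.3 kHz

37 km/h = 10.28 m/s.
The cave wall receives the sound from a moving source: f₁ = f₀ · v/(v − v_e) = 32.3 × 336/325.72 ≈ 33.3 kHz.
On the return leg the bat in flight is a moving observer: f₂ = f₁ · (v + v_e)/v = 33.3 × 346.28/336 ≈ 34.3 kHz.
Equivalently f₂ = f₀ · (v + v_e)/(v − v_e).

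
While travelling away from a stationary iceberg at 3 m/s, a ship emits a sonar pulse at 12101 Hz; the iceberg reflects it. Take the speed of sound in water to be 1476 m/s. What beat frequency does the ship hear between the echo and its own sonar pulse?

49.1 Hz

The iceberg receives the sound from a moving source: f₁ = f₀ · v/(v + v_e) = 12101 × 1476/1479 ≈ 12076.5 Hz.
On the return leg the ship is a moving observer: f₂ = f₁ · (v − v_e)/v = 12076.5 × 1473/1476 ≈ 12051.9 Hz.
Equivalently f₂ = f₀ · (v − v_e)/(v + v_e).
Beat against the emitted tone: |f₂ − f₀| = 2v_e·f₀/(v + v_e) = 2 × 3 × 12101/1479 ≈ 49.1 Hz.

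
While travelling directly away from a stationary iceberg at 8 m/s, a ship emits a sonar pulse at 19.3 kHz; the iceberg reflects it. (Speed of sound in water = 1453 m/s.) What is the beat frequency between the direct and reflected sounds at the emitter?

The iceberg receives the sound from a moving source: f₁ = f₀ · v/(v + v_e) = 19.3 × 1453/1461 ≈ 19.194 kHz.
On the return leg the ship is a moving observer: f₂ = f₁ · (v − v_e)/v = 19.194 × 1445/1453 ≈ 19.089 kHz.
Beat against the emitted tone (with f₀ = 19300 Hz): |f₂ − f₀| = 2v_e·f₀/(v + v_e) = 2 × 8 × 19300/1461 ≈ 211 Hz.

211 Hz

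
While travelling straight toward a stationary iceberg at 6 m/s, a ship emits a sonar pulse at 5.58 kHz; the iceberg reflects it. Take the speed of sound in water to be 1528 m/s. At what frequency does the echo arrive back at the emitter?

5.62 kHz

The iceberg receives the sound from a moving source: f₁ = f₀ · v/(v − v_e) = 5.58 × 1528/1522 ≈ 5.60 kHz.
On the return leg the ship is a moving observer: f₂ = f₁ · (v + v_e)/v = 5.60 × 1534/1528 ≈ 5.62 kHz.
Equivalently f₂ = f₀ · (v + v_e)/(v − v_e).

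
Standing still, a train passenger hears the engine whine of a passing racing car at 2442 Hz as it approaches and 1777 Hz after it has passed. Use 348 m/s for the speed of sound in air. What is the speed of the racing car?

f₁/f₂ = (v + v_s)/(v − v_s), so v_s = v · (f₁ − f₂)/(f₁ + f₂).
v_s = 348 × (2442 − 1777)/(2442 + 1777) = 348 × 665/4219 ≈ 55 m/s.

55 m/s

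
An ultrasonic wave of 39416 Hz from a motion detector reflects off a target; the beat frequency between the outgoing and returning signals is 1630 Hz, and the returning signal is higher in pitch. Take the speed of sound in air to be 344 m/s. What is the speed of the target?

Double Doppler shift off a moving reflector: f₂ = f₀ · (v + u)/(v − u) (u > 0 toward emitter).
Returning signal is higher, so f₂ = f₀ + Δf = 39416 + 1630 = 41046 Hz.
Rearranging, u = v · (f₂ − f₀)/(f₂ + f₀) = 344 × 1630/80462 ≈ 7.0 m/s.
So the target is moving at 7.0 m/s toward the emitter.

7.0 m/s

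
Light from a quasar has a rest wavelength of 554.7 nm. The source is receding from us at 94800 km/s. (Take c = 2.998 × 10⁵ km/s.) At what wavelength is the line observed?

769.6 nm

β = v/c = 94800/299800 = 0.3162.
Relativistic Doppler for wavelength: λ' = λ₀ · √((1 + β)/(1 − β)).
λ' = 554.7 × √(1.3162/0.6838) = 554.7 × 1.38740 ≈ 769.6 nm.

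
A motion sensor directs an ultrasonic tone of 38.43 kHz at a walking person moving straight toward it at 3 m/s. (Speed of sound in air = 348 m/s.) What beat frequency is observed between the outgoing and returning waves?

668 Hz

At the walking person (a moving observer), f₁ = f₀ · (v + u)/v = 38.43 × 351/348 ≈ 38.761 kHz.
The reflection then acts as a moving source: f₂ = f₁ · v/(v − u) ≈ 39.098 kHz.
Beat frequency (with f₀ = 38430 Hz): |f₂ − f₀| = 2u·f₀/(v − u) = 2 × 3 × 38430/345 ≈ 668 Hz.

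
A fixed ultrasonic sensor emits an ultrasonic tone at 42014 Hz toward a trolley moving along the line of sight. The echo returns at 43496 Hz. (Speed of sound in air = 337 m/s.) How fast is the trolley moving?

5.8 m/s

Double Doppler shift off a moving reflector: f₂ = f₀ · (v + u)/(v − u) (u > 0 toward emitter).
Rearranging, u = v · (f₂ − f₀)/(f₂ + f₀) = 337 × 1482/85510 ≈ 5.8 m/s.
So the trolley is moving at 5.8 m/s toward the emitter.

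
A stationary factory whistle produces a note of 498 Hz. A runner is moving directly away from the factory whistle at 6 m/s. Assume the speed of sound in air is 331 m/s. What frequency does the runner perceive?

489 Hz

Moving observer, stationary source: f' = f · (v − v_o)/v.
f' = 498 × (331 − 6)/331 = 498 × 325/331 ≈ 489 Hz.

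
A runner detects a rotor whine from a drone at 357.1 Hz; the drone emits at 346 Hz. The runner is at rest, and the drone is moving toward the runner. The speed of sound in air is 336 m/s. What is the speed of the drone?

10.4 m/s

f' = f · v/(v − v_s) ⇒ v_s = v · |1 − f/f'|.
v_s = 336 × |1 − 346/357.1| = 336 × 0.03108 ≈ 10.4 m/s.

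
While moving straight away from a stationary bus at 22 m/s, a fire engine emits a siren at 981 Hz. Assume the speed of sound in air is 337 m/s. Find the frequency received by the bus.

921 Hz

Only the source moves, away from the listener, so f' = f · v/(v + v_s).
f' = 981 × 337/(337 + 22) = 981 × 337/359 ≈ 921 Hz.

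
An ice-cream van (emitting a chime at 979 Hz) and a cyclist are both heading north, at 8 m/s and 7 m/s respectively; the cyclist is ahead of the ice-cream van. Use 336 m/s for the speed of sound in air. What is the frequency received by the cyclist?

982 Hz

The cyclist is ahead, so the ice-cream van is moving toward it while the cyclist is moving away from the ice-cream van.
Both move, so f' = f · (v − v_o)/(v − v_s).
f' = 979 × (336 − 7)/(336 − 8) = 979 × 329/328 ≈ 982 Hz.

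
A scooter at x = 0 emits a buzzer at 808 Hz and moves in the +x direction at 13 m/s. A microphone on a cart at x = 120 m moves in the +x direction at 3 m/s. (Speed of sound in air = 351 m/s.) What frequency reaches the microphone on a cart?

832 Hz

The observer lies on the +x side, so the source is heading toward the observer and the observer is heading away from the source.
General Doppler shift: f' = f · (v − v_o)/(v − v_s).
f' = 808 × (351 − 3)/(351 − 13) = 808 × 348/338 ≈ 832 Hz.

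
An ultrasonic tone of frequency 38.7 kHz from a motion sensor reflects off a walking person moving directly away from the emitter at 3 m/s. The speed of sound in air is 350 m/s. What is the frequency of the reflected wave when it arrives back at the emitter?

38.0 kHz

At the walking person (a moving observer), f₁ = f₀ · (v − u)/v = 38.7 × 347/350 ≈ 38.4 kHz.
The reflection then acts as a moving source: f₂ = f₁ · v/(v + u) ≈ 38.0 kHz.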